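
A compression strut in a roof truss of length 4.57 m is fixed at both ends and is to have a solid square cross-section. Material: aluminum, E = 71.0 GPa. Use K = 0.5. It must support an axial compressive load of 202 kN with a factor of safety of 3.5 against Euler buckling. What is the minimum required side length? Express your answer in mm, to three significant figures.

a ≈ 89.2 mm

Required P_cr = n·P = 3.5 × 202 = 707.0 kN
L_e = K·L = 0.5 × 4.57 = 2.285 m
Required I = P_cr·L_e²/(π²E) = 7.070×10^5 × 2.285² / (π² × 7.10×10^10) = 5.268×10^-6 m⁴
I_req = 5.268×10^6 mm⁴
Solid square: I = a⁴/12  ⇒  a = (12I)^(1/4) = (12×5.268×10^6)^(1/4) = 89.2 mm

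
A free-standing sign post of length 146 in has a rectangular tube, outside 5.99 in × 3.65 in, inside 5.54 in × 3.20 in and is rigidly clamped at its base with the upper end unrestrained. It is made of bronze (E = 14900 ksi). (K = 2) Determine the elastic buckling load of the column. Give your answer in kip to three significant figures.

Weak-axis I_min = (h_o·b_o³ − h_i·b_i³)/12 with b_o = 3.65, b_i = 3.200 in (shorter outer/inner sides).
I_min = (5.99×3.65³ − 5.540×3.200³)/12 = 9.145 in⁴
Effective length L_e = K·L = 2 × 146 = 292.0 in
P_cr = π²EI / L_e² = π² × 14900×10³ × 9.145 / 292.0² = 1.577×10^4 lb

P_cr ≈ 15.8 kip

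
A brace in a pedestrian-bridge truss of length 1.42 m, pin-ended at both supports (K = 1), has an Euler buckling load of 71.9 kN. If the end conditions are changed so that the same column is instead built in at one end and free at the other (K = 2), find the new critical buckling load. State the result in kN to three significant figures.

P_cr ∝ 1/K², so P_cr,new = P_cr,old × (K_old/K_new)² = 71.9 × (1/2)²
= 71.9 × 0.2500 = 18.0 kN

P_cr ≈ 18.0 kN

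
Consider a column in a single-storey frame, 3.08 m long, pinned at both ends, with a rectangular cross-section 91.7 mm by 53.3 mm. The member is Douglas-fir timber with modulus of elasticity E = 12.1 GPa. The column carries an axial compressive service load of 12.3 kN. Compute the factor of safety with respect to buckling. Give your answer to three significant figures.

n ≈ 1.18

Buckling occurs about the weak axis: I_min = h·b³/12 with b = 53.3 mm (the shorter side).
I_min = 91.7×53.3³/12 = 1.157×10^6 mm⁴
I = 1.157×10^6 mm⁴ = 1.157×10^-6 m⁴
Effective length L_e = K·L = 1 × 3.08 = 3.080 m
P_cr = π²EI / L_e² = π² × 12.1×10⁹ × 1.157×10^-6 / 3.080² = 1.457×10^4 N
Factor of safety n = P_cr / P = 14.566 / 12.3 = 1.18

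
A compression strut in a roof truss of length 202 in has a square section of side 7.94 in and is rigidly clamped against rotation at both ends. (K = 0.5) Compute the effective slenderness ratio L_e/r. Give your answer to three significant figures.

λ ≈ 44.1

For a square r = a/√12 = 7.94/√12 = 2.292 in
L_e = K·L = 0.5 × 202 = 101.0 in
λ = L_e / r_min = 101.00 / 2.292 = 44.1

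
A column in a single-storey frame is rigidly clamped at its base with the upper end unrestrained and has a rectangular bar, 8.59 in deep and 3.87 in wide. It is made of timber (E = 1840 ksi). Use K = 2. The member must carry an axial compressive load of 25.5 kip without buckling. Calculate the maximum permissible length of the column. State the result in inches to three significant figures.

L_max ≈ 85.9 in

Buckling occurs about the weak axis: I_min = h·b³/12 with b = 3.87 in (the shorter side).
I_min = 8.59×3.87³/12 = 41.49 in⁴
At the buckling limit P_cr = P = 2.550×10^4 lb
From P_cr = π²EI/(K·L)²:  L = (1/K)·√(π²EI/P_cr) = (1/2)·√(π²×1.84×10^6×41.49/2.550×10^4)
L = 85.9 in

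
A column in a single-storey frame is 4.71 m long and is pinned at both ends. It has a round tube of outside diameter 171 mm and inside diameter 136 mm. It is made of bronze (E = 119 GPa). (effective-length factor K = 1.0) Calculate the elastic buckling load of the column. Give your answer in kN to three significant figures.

P_cr ≈ 1330 kN

d_o = 171 mm, d_i = 136 mm
I = π(d_o⁴ − d_i⁴)/64 = π(171⁴ − 136.0⁴)/64 = 2.518×10^7 mm⁴
I = 2.518×10^7 mm⁴ = 2.518×10^-5 m⁴
Effective length L_e = K·L = 1 × 4.71 = 4.710 m
P_cr = π²EI / L_e² = π² × 119×10⁹ × 2.518×10^-5 / 4.710² = 1.333×10^6 N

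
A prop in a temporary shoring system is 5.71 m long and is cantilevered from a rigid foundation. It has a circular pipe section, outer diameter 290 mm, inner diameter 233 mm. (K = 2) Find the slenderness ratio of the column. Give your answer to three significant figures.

d_o = 290 mm, d_i = 233 mm
I = π(d_o⁴ − d_i⁴)/64 = π(290⁴ − 233.0⁴)/64 = 2.025×10^8 mm⁴
A = 2.341×10^4 mm²;  r_min = √(I/A) = √(2.025×10^8/2.341×10^4) = 93.00 mm
L_e = K·L = 2 × 5.71 m = 11.42 m = 11420 mm
λ = L_e / r_min = 11420 / 93.00 = 123

λ ≈ 123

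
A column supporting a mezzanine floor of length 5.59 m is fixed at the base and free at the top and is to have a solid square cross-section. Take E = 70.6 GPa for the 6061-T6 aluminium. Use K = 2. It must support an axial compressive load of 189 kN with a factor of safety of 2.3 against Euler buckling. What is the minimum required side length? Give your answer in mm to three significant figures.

Required P_cr = n·P = 2.3 × 189 = 434.7 kN
L_e = K·L = 2 × 5.59 = 11.18 m
Required I = P_cr·L_e²/(π²E) = 4.347×10^5 × 11.18² / (π² × 7.06×10^10) = 7.798×10^-5 m⁴
I_req = 7.798×10^7 mm⁴
Solid square: I = a⁴/12  ⇒  a = (12I)^(1/4) = (12×7.798×10^7)^(1/4) = 175 mm

a ≈ 175 mm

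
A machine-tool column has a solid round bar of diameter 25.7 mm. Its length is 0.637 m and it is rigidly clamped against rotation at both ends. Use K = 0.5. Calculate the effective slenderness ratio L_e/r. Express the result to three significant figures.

For a solid circle r = d/4 = 25.7/4 = 6.425 mm
L_e = K·L = 0.5 × 0.637 m = 0.3185 m = 318.50 mm
λ = L_e / r_min = 318.50 / 6.425 = 49.6

λ ≈ 49.6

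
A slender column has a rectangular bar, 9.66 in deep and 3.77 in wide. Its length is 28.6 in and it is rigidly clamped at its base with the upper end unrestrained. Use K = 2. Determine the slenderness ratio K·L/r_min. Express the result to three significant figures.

λ ≈ 52.6

For a rectangle r_min = b/√12 = 3.77/√12 = 1.088 in
L_e = K·L = 2 × 28.6 = 57.20 in
λ = L_e / r_min = 57.200 / 1.088 = 52.6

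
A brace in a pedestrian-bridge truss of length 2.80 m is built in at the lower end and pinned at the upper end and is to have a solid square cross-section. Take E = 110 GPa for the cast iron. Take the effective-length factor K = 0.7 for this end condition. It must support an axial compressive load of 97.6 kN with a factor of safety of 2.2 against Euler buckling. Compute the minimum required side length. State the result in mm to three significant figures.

a ≈ 55.0 mm

Required P_cr = n·P = 2.2 × 97.6 = 214.7 kN
L_e = K·L = 0.7 × 2.80 = 1.960 m
Required I = P_cr·L_e²/(π²E) = 2.147×10^5 × 1.960² / (π² × 1.10×10^11) = 7.598×10^-7 m⁴
I_req = 7.598×10^5 mm⁴
Solid square: I = a⁴/12  ⇒  a = (12I)^(1/4) = (12×7.598×10^5)^(1/4) = 55.0 mm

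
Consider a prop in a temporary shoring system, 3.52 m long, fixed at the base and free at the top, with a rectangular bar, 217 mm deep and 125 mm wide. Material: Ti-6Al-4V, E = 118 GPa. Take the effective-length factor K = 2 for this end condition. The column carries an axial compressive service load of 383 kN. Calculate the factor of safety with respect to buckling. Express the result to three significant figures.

Buckling occurs about the weak axis: I_min = h·b³/12 with b = 125 mm (the shorter side).
I_min = 217×125³/12 = 3.532×10^7 mm⁴
I = 3.532×10^7 mm⁴ = 3.532×10^-5 m⁴
Effective length L_e = K·L = 2 × 3.52 = 7.040 m
P_cr = π²EI / L_e² = π² × 118×10⁹ × 3.532×10^-5 / 7.040² = 8.299×10^5 N
Factor of safety n = P_cr / P = 829.94 / 383 = 2.17

n ≈ 2.17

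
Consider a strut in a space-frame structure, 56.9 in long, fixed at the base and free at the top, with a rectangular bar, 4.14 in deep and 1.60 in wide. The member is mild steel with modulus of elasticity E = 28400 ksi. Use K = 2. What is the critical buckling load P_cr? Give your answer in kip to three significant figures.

Buckling occurs about the weak axis: I_min = h·b³/12 with b = 1.60 in (the shorter side).
I_min = 4.14×1.60³/12 = 1.413 in⁴
Effective length L_e = K·L = 2 × 56.9 = 113.8 in
P_cr = π²EI / L_e² = π² × 28400×10³ × 1.413 / 113.8² = 3.059×10^4 lb

P_cr ≈ 30.6 kip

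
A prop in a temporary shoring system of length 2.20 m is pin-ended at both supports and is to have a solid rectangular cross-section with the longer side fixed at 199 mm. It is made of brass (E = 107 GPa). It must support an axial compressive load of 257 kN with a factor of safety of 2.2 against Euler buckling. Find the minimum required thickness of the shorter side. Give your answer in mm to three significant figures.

b ≈ 53.9 mm

Required P_cr = n·P = 2.2 × 257 = 565.4 kN
L_e = K·L = 1 × 2.20 = 2.200 m
Required I = P_cr·L_e²/(π²E) = 5.654×10^5 × 2.200² / (π² × 1.07×10^11) = 2.591×10^-6 m⁴
I_req = 2.591×10^6 mm⁴
Rectangle, weak axis: I_min = h·b³/12 with h = 199 mm fixed  ⇒  b = (12I/h)^(1/3) = 53.9 mm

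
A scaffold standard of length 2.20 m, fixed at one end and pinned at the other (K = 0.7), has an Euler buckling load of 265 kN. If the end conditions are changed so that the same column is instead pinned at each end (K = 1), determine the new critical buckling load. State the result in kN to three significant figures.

P_cr ∝ 1/K², so P_cr,new = P_cr,old × (K_old/K_new)² = 265 × (0.7/1)²
= 265 × 0.4900 = 130 kN

P_cr ≈ 130 kN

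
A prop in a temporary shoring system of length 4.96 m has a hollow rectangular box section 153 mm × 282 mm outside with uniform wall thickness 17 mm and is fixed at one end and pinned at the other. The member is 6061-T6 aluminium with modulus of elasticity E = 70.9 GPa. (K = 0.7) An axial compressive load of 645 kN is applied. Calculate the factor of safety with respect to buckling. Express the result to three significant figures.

n ≈ 4.44

Inner dimensions: h_i = 282 − 2×17 = 248.0 mm, b_i = 153 − 2×17 = 119.0 mm
Weak-axis I_min = (h_o·b_o³ − h_i·b_i³)/12 with b_o = 153, b_i = 119.0 mm (shorter outer/inner sides).
I_min = (282×153³ − 248.0×119.0³)/12 = 4.934×10^7 mm⁴
I = 4.934×10^7 mm⁴ = 4.934×10^-5 m⁴
Effective length L_e = K·L = 0.7 × 4.96 = 3.472 m
P_cr = π²EI / L_e² = π² × 70.9×10⁹ × 4.934×10^-5 / 3.472² = 2.864×10^6 N
Factor of safety n = P_cr / P = 2864.1 / 645 = 4.44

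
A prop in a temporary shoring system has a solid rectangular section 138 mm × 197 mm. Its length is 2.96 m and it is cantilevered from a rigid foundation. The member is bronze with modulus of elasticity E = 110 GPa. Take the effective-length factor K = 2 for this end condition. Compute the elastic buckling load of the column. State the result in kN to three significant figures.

Buckling occurs about the weak axis: I_min = h·b³/12 with b = 138 mm (the shorter side).
I_min = 197×138³/12 = 4.314×10^7 mm⁴
I = 4.314×10^7 mm⁴ = 4.314×10^-5 m⁴
Effective length L_e = K·L = 2 × 2.96 = 5.920 m
P_cr = π²EI / L_e² = π² × 110×10⁹ × 4.314×10^-5 / 5.920² = 1.337×10^6 N

P_cr ≈ 1340 kN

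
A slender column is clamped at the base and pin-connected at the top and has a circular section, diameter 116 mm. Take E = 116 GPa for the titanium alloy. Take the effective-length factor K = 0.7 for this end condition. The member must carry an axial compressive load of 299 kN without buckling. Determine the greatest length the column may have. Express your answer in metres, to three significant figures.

L_max ≈ 8.33 m

I = πd⁴/64 = π×116⁴/64 = 8.888×10^6 mm⁴
I = 8.888×10^-6 m⁴
At the buckling limit P_cr = P = 2.990×10^5 N
From P_cr = π²EI/(K·L)²:  L = (1/K)·√(π²EI/P_cr) = (1/0.7)·√(π²×1.16×10^11×8.888×10^-6/2.990×10^5)
L = 8.33 m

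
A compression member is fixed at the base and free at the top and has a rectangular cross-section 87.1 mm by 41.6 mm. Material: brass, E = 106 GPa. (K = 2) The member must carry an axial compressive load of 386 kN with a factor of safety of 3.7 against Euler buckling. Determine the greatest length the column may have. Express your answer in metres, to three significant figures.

L_max ≈ 0.309 m

Buckling occurs about the weak axis: I_min = h·b³/12 with b = 41.6 mm (the shorter side).
I_min = 87.1×41.6³/12 = 5.225×10^5 mm⁴
I = 5.225×10^-7 m⁴
Required critical load P_cr = n·P = 3.7 × 386 = 1428 kN = 1.428×10^6 N
From P_cr = π²EI/(K·L)²:  L = (1/K)·√(π²EI/P_cr) = (1/2)·√(π²×1.06×10^11×5.225×10^-7/1.428×10^6)
L = 0.309 m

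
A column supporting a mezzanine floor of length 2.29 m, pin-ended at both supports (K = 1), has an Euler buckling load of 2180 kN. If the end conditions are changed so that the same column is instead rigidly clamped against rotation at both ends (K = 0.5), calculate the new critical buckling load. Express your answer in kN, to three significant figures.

P_cr ≈ 8720 kN

P_cr ∝ 1/K², so P_cr,new = P_cr,old × (K_old/K_new)² = 2180 × (1/0.5)²
= 2180 × 4.000 = 8720 kN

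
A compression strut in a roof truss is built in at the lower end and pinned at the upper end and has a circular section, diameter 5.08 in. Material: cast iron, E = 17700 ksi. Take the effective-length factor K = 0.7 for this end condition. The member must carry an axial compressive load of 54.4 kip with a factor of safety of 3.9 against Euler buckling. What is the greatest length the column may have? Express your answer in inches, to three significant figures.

L_max ≈ 234 in

I = πd⁴/64 = π×5.08⁴/64 = 32.69 in⁴
Required critical load P_cr = n·P = 3.9 × 54.4 = 212.2 kip = 2.122×10^5 lb
From P_cr = π²EI/(K·L)²:  L = (1/K)·√(π²EI/P_cr) = (1/0.7)·√(π²×1.77×10^7×32.69/2.122×10^5)
L = 234 in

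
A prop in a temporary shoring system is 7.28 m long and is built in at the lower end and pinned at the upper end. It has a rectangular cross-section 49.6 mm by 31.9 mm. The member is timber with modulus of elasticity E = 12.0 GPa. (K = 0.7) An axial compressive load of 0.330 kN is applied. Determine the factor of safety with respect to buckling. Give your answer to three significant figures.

n ≈ 1.85

Buckling occurs about the weak axis: I_min = h·b³/12 with b = 31.9 mm (the shorter side).
I_min = 49.6×31.9³/12 = 1.342×10^5 mm⁴
I = 1.342×10^5 mm⁴ = 1.342×10^-7 m⁴
Effective length L_e = K·L = 0.7 × 7.28 = 5.096 m
P_cr = π²EI / L_e² = π² × 12.0×10⁹ × 1.342×10^-7 / 5.096² = 611.9 N
Factor of safety n = P_cr / P = 0.61192 / 0.330 = 1.85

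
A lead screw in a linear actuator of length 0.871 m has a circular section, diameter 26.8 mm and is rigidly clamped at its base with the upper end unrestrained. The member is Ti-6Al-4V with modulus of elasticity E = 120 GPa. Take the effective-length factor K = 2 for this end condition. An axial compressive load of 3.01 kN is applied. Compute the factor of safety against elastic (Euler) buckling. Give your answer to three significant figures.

I = πd⁴/64 = π×26.8⁴/64 = 2.532×10^4 mm⁴
I = 2.532×10^4 mm⁴ = 2.532×10^-8 m⁴
Effective length L_e = K·L = 2 × 0.871 = 1.742 m
P_cr = π²EI / L_e² = π² × 120×10⁹ × 2.532×10^-8 / 1.742² = 9.883×10^3 N
Factor of safety n = P_cr / P = 9.8831 / 3.01 = 3.28

n ≈ 3.28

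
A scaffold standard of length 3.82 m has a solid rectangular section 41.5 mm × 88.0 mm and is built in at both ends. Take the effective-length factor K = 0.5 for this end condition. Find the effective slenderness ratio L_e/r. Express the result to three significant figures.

λ ≈ 159

Buckling occurs about the weak axis: I_min = h·b³/12 with b = 41.5 mm (the shorter side).
I_min = 88.0×41.5³/12 = 5.241×10^5 mm⁴
A = 3.652×10^3 mm²;  r_min = √(I/A) = √(5.241×10^5/3.652×10^3) = 11.98 mm
L_e = K·L = 0.5 × 3.82 m = 1.910 m = 1910.0 mm
λ = L_e / r_min = 1910.0 / 11.98 = 159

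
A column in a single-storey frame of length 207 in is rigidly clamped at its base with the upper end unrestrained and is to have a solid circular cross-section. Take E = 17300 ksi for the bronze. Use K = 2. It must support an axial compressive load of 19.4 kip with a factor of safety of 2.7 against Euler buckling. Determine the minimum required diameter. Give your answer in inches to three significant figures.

Required P_cr = n·P = 2.7 × 19.4 = 52.38 kip
L_e = K·L = 2 × 207 = 414.0 in
Required I = P_cr·L_e²/(π²E) = 5.238×10^4 × 414.0² / (π² × 1.73×10^7) = 52.58 in⁴
Solid circle: I = πd⁴/64  ⇒  d = (64I/π)^(1/4) = (64×52.58/π)^(1/4) = 5.72 in

d ≈ 5.72 in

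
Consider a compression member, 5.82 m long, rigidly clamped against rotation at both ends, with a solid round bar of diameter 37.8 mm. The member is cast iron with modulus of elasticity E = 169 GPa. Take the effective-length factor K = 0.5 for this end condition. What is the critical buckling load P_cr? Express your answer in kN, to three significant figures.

P_cr ≈ 19.7 kN

I = πd⁴/64 = π×37.8⁴/64 = 1.002×10^5 mm⁴
I = 1.002×10^5 mm⁴ = 1.002×10^-7 m⁴
Effective length L_e = K·L = 0.5 × 5.82 = 2.910 m
P_cr = π²EI / L_e² = π² × 169×10⁹ × 1.002×10^-7 / 2.910² = 1.974×10^4 N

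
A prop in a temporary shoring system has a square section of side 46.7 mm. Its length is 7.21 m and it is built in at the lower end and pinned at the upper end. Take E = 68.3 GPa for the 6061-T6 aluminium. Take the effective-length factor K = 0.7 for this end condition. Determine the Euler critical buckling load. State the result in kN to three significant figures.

I = a⁴/12 = 46.7⁴/12 = 3.964×10^5 mm⁴
I = 3.964×10^5 mm⁴ = 3.964×10^-7 m⁴
Effective length L_e = K·L = 0.7 × 7.21 = 5.047 m
P_cr = π²EI / L_e² = π² × 68.3×10⁹ × 3.964×10^-7 / 5.047² = 1.049×10^4 N

P_cr ≈ 10.5 kN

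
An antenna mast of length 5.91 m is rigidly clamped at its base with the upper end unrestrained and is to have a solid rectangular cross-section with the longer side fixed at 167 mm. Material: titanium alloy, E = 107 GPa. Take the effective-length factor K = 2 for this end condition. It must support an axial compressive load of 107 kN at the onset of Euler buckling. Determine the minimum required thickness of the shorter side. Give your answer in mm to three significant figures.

L_e = K·L = 2 × 5.91 = 11.82 m
Required I = P_cr·L_e²/(π²E) = 1.070×10^5 × 11.82² / (π² × 1.07×10^11) = 1.416×10^-5 m⁴
I_req = 1.416×10^7 mm⁴
Rectangle, weak axis: I_min = h·b³/12 with h = 167 mm fixed  ⇒  b = (12I/h)^(1/3) = 101 mm

b ≈ 101 mm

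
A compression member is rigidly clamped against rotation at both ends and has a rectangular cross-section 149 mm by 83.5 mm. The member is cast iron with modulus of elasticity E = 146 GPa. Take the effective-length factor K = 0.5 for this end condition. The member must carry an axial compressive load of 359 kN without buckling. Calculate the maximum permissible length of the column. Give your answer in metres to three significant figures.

Buckling occurs about the weak axis: I_min = h·b³/12 with b = 83.5 mm (the shorter side).
I_min = 149×83.5³/12 = 7.229×10^6 mm⁴
I = 7.229×10^-6 m⁴
At the buckling limit P_cr = P = 3.590×10^5 N
From P_cr = π²EI/(K·L)²:  L = (1/K)·√(π²EI/P_cr) = (1/0.5)·√(π²×1.46×10^11×7.229×10^-6/3.590×10^5)
L = 10.8 m

L_max ≈ 10.8 m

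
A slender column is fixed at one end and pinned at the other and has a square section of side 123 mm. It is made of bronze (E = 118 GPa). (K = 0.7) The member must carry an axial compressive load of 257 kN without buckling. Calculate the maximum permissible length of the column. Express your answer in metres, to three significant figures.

L_max ≈ 13.3 m

I = a⁴/12 = 123⁴/12 = 1.907×10^7 mm⁴
I = 1.907×10^-5 m⁴
At the buckling limit P_cr = P = 2.570×10^5 N
From P_cr = π²EI/(K·L)²:  L = (1/K)·√(π²EI/P_cr) = (1/0.7)·√(π²×1.18×10^11×1.907×10^-5/2.570×10^5)
L = 13.3 m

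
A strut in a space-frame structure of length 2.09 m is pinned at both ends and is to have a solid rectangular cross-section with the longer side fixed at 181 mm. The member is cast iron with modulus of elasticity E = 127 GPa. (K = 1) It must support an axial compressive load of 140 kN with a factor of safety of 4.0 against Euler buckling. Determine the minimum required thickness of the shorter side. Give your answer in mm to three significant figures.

b ≈ 50.6 mm

Required P_cr = n·P = 4.0 × 140 = 560.0 kN
L_e = K·L = 1 × 2.09 = 2.090 m
Required I = P_cr·L_e²/(π²E) = 5.600×10^5 × 2.090² / (π² × 1.27×10^11) = 1.952×10^-6 m⁴
I_req = 1.952×10^6 mm⁴
Rectangle, weak axis: I_min = h·b³/12 with h = 181 mm fixed  ⇒  b = (12I/h)^(1/3) = 50.6 mm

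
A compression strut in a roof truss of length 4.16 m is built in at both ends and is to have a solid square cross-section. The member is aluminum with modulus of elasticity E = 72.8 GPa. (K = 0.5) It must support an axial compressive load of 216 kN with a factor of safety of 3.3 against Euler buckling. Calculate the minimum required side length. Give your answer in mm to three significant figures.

Required P_cr = n·P = 3.3 × 216 = 712.8 kN
L_e = K·L = 0.5 × 4.16 = 2.080 m
Required I = P_cr·L_e²/(π²E) = 7.128×10^5 × 2.080² / (π² × 7.28×10^10) = 4.292×10^-6 m⁴
I_req = 4.292×10^6 mm⁴
Solid square: I = a⁴/12  ⇒  a = (12I)^(1/4) = (12×4.292×10^6)^(1/4) = 84.7 mm

a ≈ 84.7 mm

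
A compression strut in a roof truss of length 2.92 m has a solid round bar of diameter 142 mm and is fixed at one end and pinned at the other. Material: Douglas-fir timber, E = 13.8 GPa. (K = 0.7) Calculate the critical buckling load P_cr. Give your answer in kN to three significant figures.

P_cr ≈ 651 kN

I = πd⁴/64 = π×142⁴/64 = 1.996×10^7 mm⁴
I = 1.996×10^7 mm⁴ = 1.996×10^-5 m⁴
Effective length L_e = K·L = 0.7 × 2.92 = 2.044 m
P_cr = π²EI / L_e² = π² × 13.8×10⁹ × 1.996×10^-5 / 2.044² = 6.506×10^5 N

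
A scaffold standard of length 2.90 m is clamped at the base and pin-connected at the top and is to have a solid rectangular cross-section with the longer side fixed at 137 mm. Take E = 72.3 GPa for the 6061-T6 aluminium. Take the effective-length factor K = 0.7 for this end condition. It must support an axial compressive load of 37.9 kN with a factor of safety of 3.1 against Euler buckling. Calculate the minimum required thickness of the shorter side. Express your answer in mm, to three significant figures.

b ≈ 39.0 mm

Required P_cr = n·P = 3.1 × 37.9 = 117.5 kN
L_e = K·L = 0.7 × 2.90 = 2.030 m
Required I = P_cr·L_e²/(π²E) = 1.175×10^5 × 2.030² / (π² × 7.23×10^10) = 6.785×10^-7 m⁴
I_req = 6.785×10^5 mm⁴
Rectangle, weak axis: I_min = h·b³/12 with h = 137 mm fixed  ⇒  b = (12I/h)^(1/3) = 39.0 mm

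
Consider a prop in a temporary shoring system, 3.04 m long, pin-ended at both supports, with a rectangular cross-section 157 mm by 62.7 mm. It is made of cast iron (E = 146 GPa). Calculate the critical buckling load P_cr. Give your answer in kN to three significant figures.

P_cr ≈ 503 kN

Buckling occurs about the weak axis: I_min = h·b³/12 with b = 62.7 mm (the shorter side).
I_min = 157×62.7³/12 = 3.225×10^6 mm⁴
I = 3.225×10^6 mm⁴ = 3.225×10^-6 m⁴
Effective length L_e = K·L = 1 × 3.04 = 3.040 m
P_cr = π²EI / L_e² = π² × 146×10⁹ × 3.225×10^-6 / 3.040² = 5.028×10^5 N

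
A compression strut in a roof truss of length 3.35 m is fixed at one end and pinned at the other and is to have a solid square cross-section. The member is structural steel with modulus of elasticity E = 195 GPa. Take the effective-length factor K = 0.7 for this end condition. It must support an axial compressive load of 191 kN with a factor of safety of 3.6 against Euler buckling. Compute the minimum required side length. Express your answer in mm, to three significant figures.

Required P_cr = n·P = 3.6 × 191 = 687.6 kN
L_e = K·L = 0.7 × 3.35 = 2.345 m
Required I = P_cr·L_e²/(π²E) = 6.876×10^5 × 2.345² / (π² × 1.95×10^11) = 1.965×10^-6 m⁴
I_req = 1.965×10^6 mm⁴
Solid square: I = a⁴/12  ⇒  a = (12I)^(1/4) = (12×1.965×10^6)^(1/4) = 69.7 mm

a ≈ 69.7 mm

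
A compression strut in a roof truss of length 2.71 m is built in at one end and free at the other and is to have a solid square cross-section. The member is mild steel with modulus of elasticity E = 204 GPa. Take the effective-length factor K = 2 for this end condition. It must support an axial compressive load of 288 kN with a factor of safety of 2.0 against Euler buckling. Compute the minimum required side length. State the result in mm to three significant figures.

Required P_cr = n·P = 2.0 × 288 = 576.0 kN
L_e = K·L = 2 × 2.71 = 5.420 m
Required I = P_cr·L_e²/(π²E) = 5.760×10^5 × 5.420² / (π² × 2.04×10^11) = 8.404×10^-6 m⁴
I_req = 8.404×10^6 mm⁴
Solid square: I = a⁴/12  ⇒  a = (12I)^(1/4) = (12×8.404×10^6)^(1/4) = 100 mm

a ≈ 100 mm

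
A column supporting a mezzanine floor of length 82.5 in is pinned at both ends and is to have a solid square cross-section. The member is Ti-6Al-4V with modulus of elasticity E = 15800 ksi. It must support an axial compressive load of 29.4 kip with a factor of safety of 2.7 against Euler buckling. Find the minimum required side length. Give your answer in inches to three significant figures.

a ≈ 2.54 in

Required P_cr = n·P = 2.7 × 29.4 = 79.38 kip
L_e = K·L = 1 × 82.5 = 82.50 in
Required I = P_cr·L_e²/(π²E) = 7.938×10^4 × 82.50² / (π² × 1.58×10^7) = 3.465 in⁴
Solid square: I = a⁴/12  ⇒  a = (12I)^(1/4) = (12×3.465)^(1/4) = 2.54 in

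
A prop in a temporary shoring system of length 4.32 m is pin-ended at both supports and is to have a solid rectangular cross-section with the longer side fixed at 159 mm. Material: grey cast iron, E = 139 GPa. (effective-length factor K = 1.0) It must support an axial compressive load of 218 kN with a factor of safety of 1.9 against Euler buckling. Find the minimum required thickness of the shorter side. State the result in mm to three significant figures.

Required P_cr = n·P = 1.9 × 218 = 414.2 kN
L_e = K·L = 1 × 4.32 = 4.320 m
Required I = P_cr·L_e²/(π²E) = 4.142×10^5 × 4.320² / (π² × 1.39×10^11) = 5.635×10^-6 m⁴
I_req = 5.635×10^6 mm⁴
Rectangle, weak axis: I_min = h·b³/12 with h = 159 mm fixed  ⇒  b = (12I/h)^(1/3) = 75.2 mm

b ≈ 75.2 mm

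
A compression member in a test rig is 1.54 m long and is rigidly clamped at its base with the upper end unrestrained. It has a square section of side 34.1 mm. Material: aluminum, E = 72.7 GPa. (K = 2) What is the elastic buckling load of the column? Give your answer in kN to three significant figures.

P_cr ≈ 8.52 kN

I = a⁴/12 = 34.1⁴/12 = 1.127×10^5 mm⁴
I = 1.127×10^5 mm⁴ = 1.127×10^-7 m⁴
Effective length L_e = K·L = 2 × 1.54 = 3.080 m
P_cr = π²EI / L_e² = π² × 72.7×10⁹ × 1.127×10^-7 / 3.080² = 8.523×10^3 N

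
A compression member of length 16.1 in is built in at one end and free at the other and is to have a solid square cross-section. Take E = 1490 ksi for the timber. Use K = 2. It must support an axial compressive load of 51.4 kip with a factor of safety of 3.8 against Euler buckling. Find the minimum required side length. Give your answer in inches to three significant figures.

Required P_cr = n·P = 3.8 × 51.4 = 195.3 kip
L_e = K·L = 2 × 16.1 = 32.20 in
Required I = P_cr·L_e²/(π²E) = 1.953×10^5 × 32.20² / (π² × 1.49×10^6) = 13.77 in⁴
Solid square: I = a⁴/12  ⇒  a = (12I)^(1/4) = (12×13.77)^(1/4) = 3.59 in

a ≈ 3.59 in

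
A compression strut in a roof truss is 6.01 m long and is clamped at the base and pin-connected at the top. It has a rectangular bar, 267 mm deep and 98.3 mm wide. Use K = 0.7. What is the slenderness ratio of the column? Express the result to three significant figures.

For a rectangle r_min = b/√12 = 98.3/√12 = 28.38 mm
L_e = K·L = 0.7 × 6.01 m = 4.207 m = 4207.0 mm
λ = L_e / r_min = 4207.0 / 28.38 = 148

λ ≈ 148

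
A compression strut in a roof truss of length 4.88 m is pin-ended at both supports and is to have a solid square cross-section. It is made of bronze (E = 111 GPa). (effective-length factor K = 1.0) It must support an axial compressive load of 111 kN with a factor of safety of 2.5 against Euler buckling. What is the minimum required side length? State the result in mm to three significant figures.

a ≈ 92.2 mm

Required P_cr = n·P = 2.5 × 111 = 277.5 kN
L_e = K·L = 1 × 4.88 = 4.880 m
Required I = P_cr·L_e²/(π²E) = 2.775×10^5 × 4.880² / (π² × 1.11×10^11) = 6.032×10^-6 m⁴
I_req = 6.032×10^6 mm⁴
Solid square: I = a⁴/12  ⇒  a = (12I)^(1/4) = (12×6.032×10^6)^(1/4) = 92.2 mm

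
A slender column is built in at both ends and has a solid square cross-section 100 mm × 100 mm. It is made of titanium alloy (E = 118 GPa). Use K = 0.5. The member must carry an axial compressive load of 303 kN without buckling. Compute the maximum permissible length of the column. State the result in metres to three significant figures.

I = a⁴/12 = 100⁴/12 = 8.333×10^6 mm⁴
I = 8.333×10^-6 m⁴
At the buckling limit P_cr = P = 3.030×10^5 N
From P_cr = π²EI/(K·L)²:  L = (1/K)·√(π²EI/P_cr) = (1/0.5)·√(π²×1.18×10^11×8.333×10^-6/3.030×10^5)
L = 11.3 m

L_max ≈ 11.3 m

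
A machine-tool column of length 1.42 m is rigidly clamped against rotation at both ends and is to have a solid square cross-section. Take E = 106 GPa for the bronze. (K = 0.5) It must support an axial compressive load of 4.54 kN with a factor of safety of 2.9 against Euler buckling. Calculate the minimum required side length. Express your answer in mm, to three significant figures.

Required P_cr = n·P = 2.9 × 4.54 = 13.17 kN
L_e = K·L = 0.5 × 1.42 = 0.7100 m
Required I = P_cr·L_e²/(π²E) = 1.317×10^4 × 0.7100² / (π² × 1.06×10^11) = 6.344×10^-9 m⁴
I_req = 6.344×10^3 mm⁴
Solid square: I = a⁴/12  ⇒  a = (12I)^(1/4) = (12×6.344×10^3)^(1/4) = 16.6 mm

a ≈ 16.6 mm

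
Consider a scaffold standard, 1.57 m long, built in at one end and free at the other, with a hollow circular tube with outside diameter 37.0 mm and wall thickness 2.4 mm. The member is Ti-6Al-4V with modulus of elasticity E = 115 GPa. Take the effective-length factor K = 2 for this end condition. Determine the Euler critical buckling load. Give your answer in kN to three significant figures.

P_cr ≈ 4.52 kN

Inner diameter d_i = 37.0 − 2×2.4 = 32.20 mm
I = π(d_o⁴ − d_i⁴)/64 = π(37.0⁴ − 32.20⁴)/64 = 3.923×10^4 mm⁴
I = 3.923×10^4 mm⁴ = 3.923×10^-8 m⁴
Effective length L_e = K·L = 2 × 1.57 = 3.140 m
P_cr = π²EI / L_e² = π² × 115×10⁹ × 3.923×10^-8 / 3.140² = 4.516×10^3 N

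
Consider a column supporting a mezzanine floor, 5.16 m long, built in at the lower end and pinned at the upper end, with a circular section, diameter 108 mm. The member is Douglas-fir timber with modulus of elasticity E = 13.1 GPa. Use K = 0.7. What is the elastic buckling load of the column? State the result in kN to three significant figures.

P_cr ≈ 66.2 kN

I = πd⁴/64 = π×108⁴/64 = 6.678×10^6 mm⁴
I = 6.678×10^6 mm⁴ = 6.678×10^-6 m⁴
Effective length L_e = K·L = 0.7 × 5.16 = 3.612 m
P_cr = π²EI / L_e² = π² × 13.1×10⁹ × 6.678×10^-6 / 3.612² = 6.618×10^4 N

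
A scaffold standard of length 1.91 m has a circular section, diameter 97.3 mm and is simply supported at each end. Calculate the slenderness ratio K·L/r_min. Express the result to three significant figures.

λ ≈ 78.5

I = πd⁴/64 = π×97.3⁴/64 = 4.400×10^6 mm⁴
A = 7.436×10^3 mm²;  r_min = √(I/A) = √(4.400×10^6/7.436×10^3) = 24.32 mm
L_e = K·L = 1 × 1.91 m = 1.910 m = 1910.0 mm
λ = L_e / r_min = 1910.0 / 24.32 = 78.5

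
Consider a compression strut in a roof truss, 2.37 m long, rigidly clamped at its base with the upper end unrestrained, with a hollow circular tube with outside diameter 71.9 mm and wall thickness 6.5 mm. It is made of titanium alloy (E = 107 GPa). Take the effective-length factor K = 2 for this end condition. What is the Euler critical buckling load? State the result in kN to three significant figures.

Inner diameter d_i = 71.9 − 2×6.5 = 58.90 mm
I = π(d_o⁴ − d_i⁴)/64 = π(71.9⁴ − 58.90⁴)/64 = 7.211×10^5 mm⁴
I = 7.211×10^5 mm⁴ = 7.211×10^-7 m⁴
Effective length L_e = K·L = 2 × 2.37 = 4.740 m
P_cr = π²EI / L_e² = π² × 107×10⁹ × 7.211×10^-7 / 4.740² = 3.389×10^4 N

P_cr ≈ 33.9 kN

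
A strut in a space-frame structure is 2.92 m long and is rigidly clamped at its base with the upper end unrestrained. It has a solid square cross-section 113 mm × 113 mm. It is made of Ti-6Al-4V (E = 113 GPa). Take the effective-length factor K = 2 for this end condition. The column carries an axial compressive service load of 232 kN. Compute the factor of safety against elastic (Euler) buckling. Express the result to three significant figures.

I = a⁴/12 = 113⁴/12 = 1.359×10^7 mm⁴
I = 1.359×10^7 mm⁴ = 1.359×10^-5 m⁴
Effective length L_e = K·L = 2 × 2.92 = 5.840 m
P_cr = π²EI / L_e² = π² × 113×10⁹ × 1.359×10^-5 / 5.840² = 4.443×10^5 N
Factor of safety n = P_cr / P = 444.31 / 232 = 1.92

n ≈ 1.92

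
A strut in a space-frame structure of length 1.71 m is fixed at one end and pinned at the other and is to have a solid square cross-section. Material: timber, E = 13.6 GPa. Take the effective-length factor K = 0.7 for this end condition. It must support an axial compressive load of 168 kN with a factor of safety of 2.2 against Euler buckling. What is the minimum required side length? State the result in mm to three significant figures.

a ≈ 82.9 mm

Required P_cr = n·P = 2.2 × 168 = 369.6 kN
L_e = K·L = 0.7 × 1.71 = 1.197 m
Required I = P_cr·L_e²/(π²E) = 3.696×10^5 × 1.197² / (π² × 1.36×10^10) = 3.945×10^-6 m⁴
I_req = 3.945×10^6 mm⁴
Solid square: I = a⁴/12  ⇒  a = (12I)^(1/4) = (12×3.945×10^6)^(1/4) = 82.9 mm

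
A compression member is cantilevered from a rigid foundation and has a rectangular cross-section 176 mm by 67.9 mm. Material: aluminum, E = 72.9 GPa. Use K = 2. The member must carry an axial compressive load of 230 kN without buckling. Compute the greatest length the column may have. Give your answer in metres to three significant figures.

L_max ≈ 1.89 m

Buckling occurs about the weak axis: I_min = h·b³/12 with b = 67.9 mm (the shorter side).
I_min = 176×67.9³/12 = 4.591×10^6 mm⁴
I = 4.591×10^-6 m⁴
At the buckling limit P_cr = P = 2.300×10^5 N
From P_cr = π²EI/(K·L)²:  L = (1/K)·√(π²EI/P_cr) = (1/2)·√(π²×7.29×10^10×4.591×10^-6/2.300×10^5)
L = 1.89 m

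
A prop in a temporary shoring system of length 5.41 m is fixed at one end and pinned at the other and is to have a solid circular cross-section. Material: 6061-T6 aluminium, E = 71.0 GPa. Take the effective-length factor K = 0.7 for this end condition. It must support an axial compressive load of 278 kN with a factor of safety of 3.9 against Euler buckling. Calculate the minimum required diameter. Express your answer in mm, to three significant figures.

Required P_cr = n·P = 3.9 × 278 = 1084 kN
L_e = K·L = 0.7 × 5.41 = 3.787 m
Required I = P_cr·L_e²/(π²E) = 1.084×10^6 × 3.787² / (π² × 7.10×10^10) = 2.219×10^-5 m⁴
I_req = 2.219×10^7 mm⁴
Solid circle: I = πd⁴/64  ⇒  d = (64I/π)^(1/4) = (64×2.219×10^7/π)^(1/4) = 146 mm

d ≈ 146 mm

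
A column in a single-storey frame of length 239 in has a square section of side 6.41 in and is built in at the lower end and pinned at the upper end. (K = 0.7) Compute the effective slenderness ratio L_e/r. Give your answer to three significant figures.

For a square r = a/√12 = 6.41/√12 = 1.850 in
L_e = K·L = 0.7 × 239 = 167.3 in
λ = L_e / r_min = 167.30 / 1.850 = 90.4

λ ≈ 90.4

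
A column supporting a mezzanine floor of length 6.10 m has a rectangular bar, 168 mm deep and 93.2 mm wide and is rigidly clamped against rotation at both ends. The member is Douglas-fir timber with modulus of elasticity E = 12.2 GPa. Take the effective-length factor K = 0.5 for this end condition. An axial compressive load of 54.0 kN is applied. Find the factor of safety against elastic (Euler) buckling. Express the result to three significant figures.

n ≈ 2.72

Buckling occurs about the weak axis: I_min = h·b³/12 with b = 93.2 mm (the shorter side).
I_min = 168×93.2³/12 = 1.133×10^7 mm⁴
I = 1.133×10^7 mm⁴ = 1.133×10^-5 m⁴
Effective length L_e = K·L = 0.5 × 6.10 = 3.050 m
P_cr = π²EI / L_e² = π² × 12.2×10⁹ × 1.133×10^-5 / 3.050² = 1.467×10^5 N
Factor of safety n = P_cr / P = 146.70 / 54.0 = 2.72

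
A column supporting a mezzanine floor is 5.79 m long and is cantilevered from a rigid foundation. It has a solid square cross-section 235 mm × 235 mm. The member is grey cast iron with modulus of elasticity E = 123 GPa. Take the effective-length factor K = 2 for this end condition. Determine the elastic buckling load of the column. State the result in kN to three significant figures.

P_cr ≈ 2300 kN

I = a⁴/12 = 235⁴/12 = 2.542×10^8 mm⁴
I = 2.542×10^8 mm⁴ = 2.542×10^-4 m⁴
Effective length L_e = K·L = 2 × 5.79 = 11.58 m
P_cr = π²EI / L_e² = π² × 123×10⁹ × 2.542×10^-4 / 11.58² = 2.301×10^6 N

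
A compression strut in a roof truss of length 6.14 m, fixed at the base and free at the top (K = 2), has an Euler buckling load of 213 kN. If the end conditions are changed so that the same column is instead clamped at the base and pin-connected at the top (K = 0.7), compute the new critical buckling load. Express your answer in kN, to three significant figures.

P_cr ≈ 1740 kN

P_cr ∝ 1/K², so P_cr,new = P_cr,old × (K_old/K_new)² = 213 × (2/0.7)²
= 213 × 8.163 = 1740 kN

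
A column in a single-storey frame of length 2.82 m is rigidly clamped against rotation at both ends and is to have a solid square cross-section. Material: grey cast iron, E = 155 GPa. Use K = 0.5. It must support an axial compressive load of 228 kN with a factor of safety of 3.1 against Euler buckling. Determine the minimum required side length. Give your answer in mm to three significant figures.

Required P_cr = n·P = 3.1 × 228 = 706.8 kN
L_e = K·L = 0.5 × 2.82 = 1.410 m
Required I = P_cr·L_e²/(π²E) = 7.068×10^5 × 1.410² / (π² × 1.55×10^11) = 9.186×10^-7 m⁴
I_req = 9.186×10^5 mm⁴
Solid square: I = a⁴/12  ⇒  a = (12I)^(1/4) = (12×9.186×10^5)^(1/4) = 57.6 mm

a ≈ 57.6 mm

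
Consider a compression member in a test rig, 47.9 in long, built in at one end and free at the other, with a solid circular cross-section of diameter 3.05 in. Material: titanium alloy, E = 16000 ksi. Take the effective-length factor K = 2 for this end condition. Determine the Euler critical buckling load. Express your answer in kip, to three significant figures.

I = πd⁴/64 = π×3.05⁴/64 = 4.248 in⁴
Effective length L_e = K·L = 2 × 47.9 = 95.80 in
P_cr = π²EI / L_e² = π² × 16000×10³ × 4.248 / 95.80² = 7.309×10^4 lb

P_cr ≈ 73.1 kip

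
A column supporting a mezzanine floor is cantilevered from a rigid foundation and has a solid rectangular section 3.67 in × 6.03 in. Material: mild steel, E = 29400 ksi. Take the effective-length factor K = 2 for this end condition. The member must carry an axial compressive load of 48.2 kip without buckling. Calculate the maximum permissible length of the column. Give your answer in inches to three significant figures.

Buckling occurs about the weak axis: I_min = h·b³/12 with b = 3.67 in (the shorter side).
I_min = 6.03×3.67³/12 = 24.84 in⁴
At the buckling limit P_cr = P = 4.820×10^4 lb
From P_cr = π²EI/(K·L)²:  L = (1/K)·√(π²EI/P_cr) = (1/2)·√(π²×2.94×10^7×24.84/4.820×10^4)
L = 193 in

L_max ≈ 193 in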